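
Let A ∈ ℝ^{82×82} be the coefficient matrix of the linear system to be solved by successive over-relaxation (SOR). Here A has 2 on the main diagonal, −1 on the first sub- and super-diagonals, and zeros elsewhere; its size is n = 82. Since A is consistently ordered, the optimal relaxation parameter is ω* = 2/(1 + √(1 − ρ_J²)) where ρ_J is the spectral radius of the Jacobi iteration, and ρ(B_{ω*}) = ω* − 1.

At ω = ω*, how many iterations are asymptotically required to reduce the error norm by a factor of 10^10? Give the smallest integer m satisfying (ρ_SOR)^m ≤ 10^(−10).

½·tridiag(1,0,1) at n=82: λ_k = cos(kπ/83); max |λ| at k=1 ⇒ ρ_J = cos(π/83) ≈ 0.9992838.
√(1−ρ_J²) simplifies to sin(π/83) = 0.0378415.
ω* = 2/(1 + 0.0378415) = 2/1.0378415 = 1.9270765.
At ω = 1.9270765 every |λ(B_ω)| = ω−1, so ρ_SOR = 0.9270765.
m ≥ 10·ln10 / (−ln 0.9270765) = 304.096; smallest integer m = 305.

m = 305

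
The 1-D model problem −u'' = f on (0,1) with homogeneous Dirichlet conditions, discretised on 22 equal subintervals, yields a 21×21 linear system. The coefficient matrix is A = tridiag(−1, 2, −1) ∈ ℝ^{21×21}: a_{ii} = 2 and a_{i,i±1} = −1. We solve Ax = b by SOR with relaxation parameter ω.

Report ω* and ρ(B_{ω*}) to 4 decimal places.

B_J for the 21×21 system has eigenvalues cos(kπ/22); ρ_J = cos(π/22) = 0.9898.
root = sin(π/22) = 0.14231  (since 1−cos² = sin²).
ω* = 2/(1+0.14231) = 1.7508
and ρ(B_{ω*}) = 1.7508 − 1 = 0.7508.

ω* = 1.7508, ρ_SOR = 0.7508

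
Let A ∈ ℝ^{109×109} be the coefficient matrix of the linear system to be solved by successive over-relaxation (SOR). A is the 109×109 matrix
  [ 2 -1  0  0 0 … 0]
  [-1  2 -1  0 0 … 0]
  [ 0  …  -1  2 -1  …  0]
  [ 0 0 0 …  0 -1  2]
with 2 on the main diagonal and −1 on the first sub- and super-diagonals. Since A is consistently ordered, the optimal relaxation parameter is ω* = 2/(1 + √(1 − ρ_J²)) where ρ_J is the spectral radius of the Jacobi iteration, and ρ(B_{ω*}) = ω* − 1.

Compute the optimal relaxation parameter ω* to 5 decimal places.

With n=109, ρ(Jacobi) = cos(π/110) = 0.99959.
√(1 − cos²(π/110)) = sin(π/110) ≈ 0.028556.
ω* = 2 / (1 + 0.028556) = 2 / 1.028556 ≈ 1.94447.
At ω = 1.94447 every |λ(B_ω)| = ω−1, so ρ_SOR = 0.94447.

ω* = 1.94447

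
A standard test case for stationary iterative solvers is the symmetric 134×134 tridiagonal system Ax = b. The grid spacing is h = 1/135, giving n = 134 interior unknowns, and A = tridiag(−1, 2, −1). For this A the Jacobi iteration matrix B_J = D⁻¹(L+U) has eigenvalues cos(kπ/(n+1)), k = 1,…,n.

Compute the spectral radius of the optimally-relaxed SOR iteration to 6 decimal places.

ρ_SOR = 0.954520

spectrum of D⁻¹(L+U) = {cos(kπ/135) : 1≤k≤134}; ρ_J = cos(π/135) = 0.999729.
√(1−ρ_J²) simplifies to sin(π/135) = 0.0232690.
Young: ω* = 2/(1+√(1−ρ_J²)) = 2/(1+0.0232690) = 2/1.0232690 = 1.954520.
ρ_SOR = ω* − 1 ≈ 0.954520.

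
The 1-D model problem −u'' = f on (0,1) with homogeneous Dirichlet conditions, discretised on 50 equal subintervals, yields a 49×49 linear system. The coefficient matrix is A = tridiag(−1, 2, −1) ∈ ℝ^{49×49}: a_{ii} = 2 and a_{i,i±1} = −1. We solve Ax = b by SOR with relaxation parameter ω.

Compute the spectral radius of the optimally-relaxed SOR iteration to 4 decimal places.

spectrum of D⁻¹(L+U) = {cos(kπ/50) : 1≤k≤49}; ρ_J = cos(π/50) = 0.9980.
√(1 − cos²(π/50)) = sin(π/50) ≈ 0.06279.
[ω*] 2 ÷ (1 + 0.06279) = 2 ÷ 1.06279 = 1.8818.
ρ_SOR = ω* − 1 = 1.8818 − 1 = 0.8818.

ρ_SOR = 0.8818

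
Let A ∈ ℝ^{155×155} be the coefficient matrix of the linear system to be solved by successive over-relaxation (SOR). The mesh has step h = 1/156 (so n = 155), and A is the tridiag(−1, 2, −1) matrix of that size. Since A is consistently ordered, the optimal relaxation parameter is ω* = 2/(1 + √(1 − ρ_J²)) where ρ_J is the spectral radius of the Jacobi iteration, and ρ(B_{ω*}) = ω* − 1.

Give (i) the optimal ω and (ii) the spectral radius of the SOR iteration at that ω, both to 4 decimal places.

With n=155, ρ(Jacobi) = cos(π/156) = 0.9998.
√(1 − cos²(π/156)) = sin(π/156) ≈ 0.02014.
[ω*] 2 ÷ (1 + 0.02014) = 2 ÷ 1.02014 = 1.9605.
ρ_SOR = ω* − 1 ≈ 0.9605.

ω* = 1.9605, ρ_SOR = 0.9605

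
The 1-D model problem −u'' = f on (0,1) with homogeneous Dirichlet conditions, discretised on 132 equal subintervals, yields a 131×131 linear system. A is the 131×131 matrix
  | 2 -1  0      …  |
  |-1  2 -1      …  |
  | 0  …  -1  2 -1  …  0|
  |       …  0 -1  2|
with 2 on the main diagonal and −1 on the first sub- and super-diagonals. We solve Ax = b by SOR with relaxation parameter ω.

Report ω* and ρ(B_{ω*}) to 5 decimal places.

ω* = 1.95351, ρ_SOR = 0.95351

[ρ_J] n=131: ρ(B_J) = cos(π/(n+1)) = cos(π/132) = 0.99972.
1 − cos²(π/132) = sin²(π/132) ⇒ √(1−ρ_J²) = sin(π/132) = 0.023798.
Then 2/(1+√(1−ρ_J²)) = 2/(1+0.023798); ω* = 2/1.023798 = 1.95351.
ρ_SOR = ω* − 1 = 1.95351 − 1 = 0.95351.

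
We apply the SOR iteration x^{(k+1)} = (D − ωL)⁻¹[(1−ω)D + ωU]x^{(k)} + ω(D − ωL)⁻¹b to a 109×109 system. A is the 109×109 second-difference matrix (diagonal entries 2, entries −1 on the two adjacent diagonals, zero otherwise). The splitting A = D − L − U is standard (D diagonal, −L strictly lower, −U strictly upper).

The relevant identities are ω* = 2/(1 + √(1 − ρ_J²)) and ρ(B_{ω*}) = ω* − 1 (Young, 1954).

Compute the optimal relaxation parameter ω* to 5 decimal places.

ω* = 1.94447

ρ_J = max_k |cos(kπ/110)| = cos(π/110) = 0.99959
√(1 − cos²(π/110)) = sin(π/110) ≈ 0.028556.
[ω*] 2 ÷ (1 + 0.028556) = 2 ÷ 1.028556 = 1.94447.
and ρ(B_{ω*}) = 1.94447 − 1 = 0.94447.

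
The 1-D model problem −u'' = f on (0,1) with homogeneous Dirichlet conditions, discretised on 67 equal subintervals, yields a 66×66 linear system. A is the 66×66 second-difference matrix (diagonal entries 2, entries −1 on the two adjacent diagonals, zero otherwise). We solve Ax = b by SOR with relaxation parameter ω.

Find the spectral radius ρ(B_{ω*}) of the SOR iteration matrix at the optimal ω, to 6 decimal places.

ρ_SOR = 0.910453

ρ_J = max_k |cos(kπ/67)| = cos(π/67) = 0.998901
root = sin(π/67) = 0.0468723  (since 1−cos² = sin²).
ω* = 2/(1 + 0.0468723) = 2/1.0468723 = 1.910453.
Hence ρ(B_{ω*}) = 1.910453 − 1 = 0.910453.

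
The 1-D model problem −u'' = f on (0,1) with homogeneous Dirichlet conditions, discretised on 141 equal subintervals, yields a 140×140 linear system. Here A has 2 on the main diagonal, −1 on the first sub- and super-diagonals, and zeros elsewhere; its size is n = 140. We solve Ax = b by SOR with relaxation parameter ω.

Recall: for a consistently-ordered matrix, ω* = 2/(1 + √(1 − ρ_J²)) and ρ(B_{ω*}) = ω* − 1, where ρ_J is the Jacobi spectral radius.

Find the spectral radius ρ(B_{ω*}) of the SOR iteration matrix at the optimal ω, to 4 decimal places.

With n=140, ρ(Jacobi) = cos(π/141) = 0.9998.
√(1 − cos²(π/141)) = sin(π/141) ≈ 0.02228.
ω* = 2/(1 + 0.02228) = 2/1.02228 = 1.9564.
Hence ρ(B_{ω*}) = 1.9564 − 1 = 0.9564.

ρ_SOR = 0.9564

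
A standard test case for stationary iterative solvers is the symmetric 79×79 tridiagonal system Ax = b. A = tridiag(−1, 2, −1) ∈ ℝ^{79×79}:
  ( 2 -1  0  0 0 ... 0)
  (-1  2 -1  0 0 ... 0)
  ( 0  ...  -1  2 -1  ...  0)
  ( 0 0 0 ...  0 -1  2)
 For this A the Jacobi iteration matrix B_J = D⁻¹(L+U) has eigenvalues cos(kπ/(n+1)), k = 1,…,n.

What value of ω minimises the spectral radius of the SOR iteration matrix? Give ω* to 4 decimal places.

ω* = 1.9244

spectrum of D⁻¹(L+U) = {cos(kπ/80) : 1≤k≤79}; ρ_J = cos(π/80) = 0.9992.
1 − cos²(π/80) = sin²(π/80) ⇒ √(1−ρ_J²) = sin(π/80) = 0.03926.
So ω* = 2/1.03926 = 1.9244 (Young).
ρ(B_{ω*}) = ω*−1 = 0.9244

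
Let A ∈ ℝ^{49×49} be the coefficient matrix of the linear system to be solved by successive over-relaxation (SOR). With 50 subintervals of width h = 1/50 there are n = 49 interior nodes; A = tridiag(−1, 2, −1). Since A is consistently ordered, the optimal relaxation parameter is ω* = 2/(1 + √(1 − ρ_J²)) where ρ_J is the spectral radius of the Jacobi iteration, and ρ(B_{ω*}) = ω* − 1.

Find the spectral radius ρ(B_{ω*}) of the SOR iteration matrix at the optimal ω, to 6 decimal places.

spectrum of D⁻¹(L+U) = {cos(kπ/50) : 1≤k≤49}; ρ_J = cos(π/50) = 0.998027.
1 − cos²(π/50) = sin²(π/50) ⇒ √(1−ρ_J²) = sin(π/50) = 0.0627905.
So ω* = 2/1.0627905 = 1.881838 (Young).
ρ(B_{ω*}) = ω*−1 = 0.881838

ρ_SOR = 0.881838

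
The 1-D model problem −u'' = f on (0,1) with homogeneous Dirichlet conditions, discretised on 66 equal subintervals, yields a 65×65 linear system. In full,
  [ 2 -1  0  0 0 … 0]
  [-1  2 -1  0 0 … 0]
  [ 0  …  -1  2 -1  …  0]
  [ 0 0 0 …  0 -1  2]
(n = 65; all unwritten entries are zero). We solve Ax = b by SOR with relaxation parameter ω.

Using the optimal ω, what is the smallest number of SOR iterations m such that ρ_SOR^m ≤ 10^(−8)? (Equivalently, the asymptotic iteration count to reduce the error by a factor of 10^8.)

m = 194

ρ_J = max_k |cos(kπ/66)| = cos(π/66) = 0.9988673
√(1 − cos²(π/66)) = sin(π/66) ≈ 0.0475819.
Then 2/(1+√(1−ρ_J²)) = 2/(1+0.0475819); ω* = 2/1.0475819 = 1.9091586.
At ω = 1.9091586 every |λ(B_ω)| = ω−1, so ρ_SOR = 0.9091586.
For 8 digits: m = 8·ln10 / (−ln 0.9091586) = 18.4207/0.0952357 = 193.422; round up → m = 194.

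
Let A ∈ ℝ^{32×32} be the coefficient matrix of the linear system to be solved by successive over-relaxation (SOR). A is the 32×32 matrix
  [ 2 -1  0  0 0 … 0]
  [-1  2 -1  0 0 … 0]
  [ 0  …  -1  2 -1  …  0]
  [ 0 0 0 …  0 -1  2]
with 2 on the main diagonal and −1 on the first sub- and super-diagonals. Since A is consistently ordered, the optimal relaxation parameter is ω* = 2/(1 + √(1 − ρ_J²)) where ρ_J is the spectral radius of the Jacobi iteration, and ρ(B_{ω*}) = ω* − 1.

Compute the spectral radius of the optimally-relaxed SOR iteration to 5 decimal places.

ρ_SOR = 0.82639

With n=32, ρ(Jacobi) = cos(π/33) = 0.99547.
1 − cos²(π/33) = sin²(π/33) ⇒ √(1−ρ_J²) = sin(π/33) = 0.095056.
ω* = 2/(1+0.095056) = 1.82639
and ρ(B_{ω*}) = 1.82639 − 1 = 0.82639.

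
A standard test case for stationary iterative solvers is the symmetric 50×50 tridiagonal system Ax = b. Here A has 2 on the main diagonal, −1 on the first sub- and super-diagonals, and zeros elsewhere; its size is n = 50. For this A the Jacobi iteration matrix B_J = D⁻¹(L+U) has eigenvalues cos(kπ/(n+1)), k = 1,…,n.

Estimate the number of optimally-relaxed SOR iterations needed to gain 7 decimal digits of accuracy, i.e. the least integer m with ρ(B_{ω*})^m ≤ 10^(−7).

½·tridiag(1,0,1) at n=50: λ_k = cos(kπ/51); max |λ| at k=1 ⇒ ρ_J = cos(π/51) ≈ 0.9981033.
√(1−ρ_J²) simplifies to sin(π/51) = 0.0615609.
Then 2/(1+√(1−ρ_J²)) = 2/(1+0.0615609); ω* = 2/1.0615609 = 1.8840181.
ρ(B_{ω*}) = ω*−1 = 0.8840181
(0.8840181)^m ≤ 10^{−7}  ⇒  m·ln(0.8840181) ≤ −7·ln10  ⇒  m ≥ 130.746  ⇒  m = 131

m = 131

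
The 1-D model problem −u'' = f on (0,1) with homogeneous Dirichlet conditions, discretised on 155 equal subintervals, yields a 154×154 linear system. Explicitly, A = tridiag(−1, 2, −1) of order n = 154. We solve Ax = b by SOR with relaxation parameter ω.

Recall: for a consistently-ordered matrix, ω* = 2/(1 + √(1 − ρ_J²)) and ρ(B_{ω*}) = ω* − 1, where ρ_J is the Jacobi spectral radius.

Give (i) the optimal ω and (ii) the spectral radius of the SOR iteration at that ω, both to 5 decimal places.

ω* = 1.96027, ρ_SOR = 0.96027

½·tridiag(1,0,1) at n=154: λ_k = cos(kπ/155); max |λ| at k=1 ⇒ ρ_J = cos(π/155) ≈ 0.99979.
root = sin(π/155) = 0.020267  (since 1−cos² = sin²).
[ω*] 2 ÷ (1 + 0.020267) = 2 ÷ 1.020267 = 1.96027.
At ω = 1.96027 every |λ(B_ω)| = ω−1, so ρ_SOR = 0.96027.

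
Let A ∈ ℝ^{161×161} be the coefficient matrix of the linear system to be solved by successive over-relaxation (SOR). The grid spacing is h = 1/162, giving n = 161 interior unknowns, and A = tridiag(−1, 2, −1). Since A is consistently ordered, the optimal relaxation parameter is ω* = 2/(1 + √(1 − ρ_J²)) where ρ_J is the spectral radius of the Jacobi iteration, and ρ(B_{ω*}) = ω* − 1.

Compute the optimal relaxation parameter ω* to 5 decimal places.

B_J for the 161×161 system has eigenvalues cos(kπ/162); ρ_J = cos(π/162) = 0.99981.
√(1−ρ_J²) = |sin(π/162)| = 0.019391
ω* = 2/(1 + 0.019391) = 2/1.019391 = 1.96196.
ρ_SOR = ω* − 1 = 1.96196 − 1 = 0.96196.

ω* = 1.96196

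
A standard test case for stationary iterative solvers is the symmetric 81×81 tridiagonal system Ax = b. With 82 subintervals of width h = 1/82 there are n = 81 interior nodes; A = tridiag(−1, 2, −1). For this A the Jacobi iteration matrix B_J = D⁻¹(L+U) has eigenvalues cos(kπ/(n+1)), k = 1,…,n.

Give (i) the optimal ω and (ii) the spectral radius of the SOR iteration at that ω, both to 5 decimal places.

ω* = 1.92622, ρ_SOR = 0.92622

[ρ_J] n=81: ρ(B_J) = cos(π/(n+1)) = cos(π/82) = 0.99927.
1 − cos²(π/82) = sin²(π/82) ⇒ √(1−ρ_J²) = sin(π/82) = 0.038303.
So ω* = 2/1.038303 = 1.92622 (Young).
At ω = 1.92622 every |λ(B_ω)| = ω−1, so ρ_SOR = 0.92622.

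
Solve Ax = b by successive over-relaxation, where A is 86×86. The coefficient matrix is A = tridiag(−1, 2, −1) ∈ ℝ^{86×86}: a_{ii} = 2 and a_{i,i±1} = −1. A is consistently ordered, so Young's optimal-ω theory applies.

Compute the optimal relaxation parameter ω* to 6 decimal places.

ω* = 1.930311

½·tridiag(1,0,1) at n=86: λ_k = cos(kπ/87); max |λ| at k=1 ⇒ ρ_J = cos(π/87) ≈ 0.999348.
1 − cos²(π/87) = sin²(π/87) ⇒ √(1−ρ_J²) = sin(π/87) = 0.0361024.
Young: ω* = 2/(1+√(1−ρ_J²)) = 2/(1+0.0361024) = 2/1.0361024 = 1.930311.
[ρ_SOR] ω* − 1 = 0.930311.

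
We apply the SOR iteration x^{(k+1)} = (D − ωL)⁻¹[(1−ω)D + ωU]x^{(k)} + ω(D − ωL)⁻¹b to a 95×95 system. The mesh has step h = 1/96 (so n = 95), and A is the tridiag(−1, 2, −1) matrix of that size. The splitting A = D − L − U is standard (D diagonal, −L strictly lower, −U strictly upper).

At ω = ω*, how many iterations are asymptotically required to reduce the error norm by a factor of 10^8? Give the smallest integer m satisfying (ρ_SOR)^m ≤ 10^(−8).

ρ_J = max_k |cos(kπ/96)| = cos(π/96) = 0.9994646
√(1−ρ_J²) simplifies to sin(π/96) = 0.0327191.
Young: ω* = 2/(1+√(1−ρ_J²)) = 2/(1+0.0327191) = 2/1.0327191 = 1.9366350.
[ρ_SOR] ω* − 1 = 0.9366350.
ρ_SOR^m ≤ 10^(−8) ⇔ m ≥ 8·ln10/(−ln 0.9366350) = 18.4207/0.0654616 = 281.397; m = ⌈281.397⌉ = 282.

m = 282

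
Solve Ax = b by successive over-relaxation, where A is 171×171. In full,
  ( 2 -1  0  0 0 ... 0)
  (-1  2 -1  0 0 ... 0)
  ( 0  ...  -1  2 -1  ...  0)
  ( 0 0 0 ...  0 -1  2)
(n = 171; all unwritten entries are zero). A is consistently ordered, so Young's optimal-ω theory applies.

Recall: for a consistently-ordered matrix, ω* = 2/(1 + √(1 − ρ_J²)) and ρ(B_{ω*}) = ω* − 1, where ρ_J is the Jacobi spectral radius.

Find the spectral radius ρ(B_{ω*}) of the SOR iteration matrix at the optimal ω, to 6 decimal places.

½·tridiag(1,0,1) at n=171: λ_k = cos(kπ/172); max |λ| at k=1 ⇒ ρ_J = cos(π/172) ≈ 0.999833.
√(1 − cos²(π/172)) = sin(π/172) ≈ 0.0182641.
ω* = 2 / (1 + 0.0182641) = 2 / 1.0182641 ≈ 1.964127.
and ρ(B_{ω*}) = 1.964127 − 1 = 0.964127.

ρ_SOR = 0.964127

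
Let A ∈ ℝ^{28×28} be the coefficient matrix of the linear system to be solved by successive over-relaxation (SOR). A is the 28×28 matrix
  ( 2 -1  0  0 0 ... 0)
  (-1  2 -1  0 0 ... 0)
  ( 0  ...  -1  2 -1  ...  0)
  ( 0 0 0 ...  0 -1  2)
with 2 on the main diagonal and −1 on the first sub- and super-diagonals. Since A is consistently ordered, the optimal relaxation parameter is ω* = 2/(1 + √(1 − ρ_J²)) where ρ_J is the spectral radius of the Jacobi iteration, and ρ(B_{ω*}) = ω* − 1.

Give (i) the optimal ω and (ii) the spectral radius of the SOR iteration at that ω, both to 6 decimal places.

ω* = 1.804860, ρ_SOR = 0.804860

ρ_J = max_k |cos(kπ/29)| = cos(π/29) = 0.994138
√(1 − cos²(π/29)) = sin(π/29) ≈ 0.1081190.
Then 2/(1+√(1−ρ_J²)) = 2/(1+0.1081190); ω* = 2/1.1081190 = 1.804860.
ρ_SOR = ω* − 1 = 1.804860 − 1 = 0.804860.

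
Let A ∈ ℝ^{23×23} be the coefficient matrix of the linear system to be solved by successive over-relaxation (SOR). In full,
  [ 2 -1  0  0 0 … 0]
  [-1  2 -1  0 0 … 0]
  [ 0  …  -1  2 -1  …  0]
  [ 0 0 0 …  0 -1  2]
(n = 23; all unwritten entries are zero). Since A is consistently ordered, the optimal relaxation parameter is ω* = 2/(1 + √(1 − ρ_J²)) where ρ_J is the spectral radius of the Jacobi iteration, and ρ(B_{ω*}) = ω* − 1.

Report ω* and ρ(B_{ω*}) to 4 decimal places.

[ρ_J] n=23: ρ(B_J) = cos(π/(n+1)) = cos(π/24) = 0.9914.
√(1 − cos²(π/24)) = sin(π/24) ≈ 0.13053.
Then 2/(1+√(1−ρ_J²)) = 2/(1+0.13053); ω* = 2/1.13053 = 1.7691.
[ρ_SOR] ω* − 1 = 0.7691.

ω* = 1.7691, ρ_SOR = 0.7691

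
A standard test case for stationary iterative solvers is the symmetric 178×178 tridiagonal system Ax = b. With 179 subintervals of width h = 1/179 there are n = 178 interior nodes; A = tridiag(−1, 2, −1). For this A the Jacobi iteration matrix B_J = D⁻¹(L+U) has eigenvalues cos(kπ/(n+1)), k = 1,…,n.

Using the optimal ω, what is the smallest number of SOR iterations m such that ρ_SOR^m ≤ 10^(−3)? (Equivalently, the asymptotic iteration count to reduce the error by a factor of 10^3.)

m = 197

n=178: λ(B_J) = 1 − λ(A)/2 = cos(kπ/179); k=1 gives ρ_J = 0.9998460.
root = sin(π/179) = 0.0175499  (since 1−cos² = sin²).
Then 2/(1+√(1−ρ_J²)) = 2/(1+0.0175499); ω* = 2/1.0175499 = 1.9655056.
ρ_SOR = ω* − 1 = 1.9655056 − 1 = 0.9655056.
(0.9655056)^m ≤ 10^{−3}  ⇒  m·ln(0.9655056) ≤ −3·ln10  ⇒  m ≥ 196.783  ⇒  m = 197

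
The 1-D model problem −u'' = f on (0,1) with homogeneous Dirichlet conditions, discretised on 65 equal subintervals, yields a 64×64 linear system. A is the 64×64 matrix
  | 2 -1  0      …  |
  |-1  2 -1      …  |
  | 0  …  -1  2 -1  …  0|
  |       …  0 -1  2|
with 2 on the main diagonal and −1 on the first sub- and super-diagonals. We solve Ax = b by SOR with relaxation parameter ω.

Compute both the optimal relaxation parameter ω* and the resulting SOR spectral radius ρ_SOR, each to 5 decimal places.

ω* = 1.90783, ρ_SOR = 0.90783

[ρ_J] n=64: ρ(B_J) = cos(π/(n+1)) = cos(π/65) = 0.99883.
root = sin(π/65) = 0.048313  (since 1−cos² = sin²).
ω* = 2/(1 + 0.048313) = 2/1.048313 = 1.90783.
and ρ(B_{ω*}) = 1.90783 − 1 = 0.90783.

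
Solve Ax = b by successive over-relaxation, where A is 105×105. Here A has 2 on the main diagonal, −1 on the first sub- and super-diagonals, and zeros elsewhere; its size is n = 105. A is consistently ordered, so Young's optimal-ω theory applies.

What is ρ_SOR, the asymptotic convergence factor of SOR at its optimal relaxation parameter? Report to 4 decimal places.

½·tridiag(1,0,1) at n=105: λ_k = cos(kπ/106); max |λ| at k=1 ⇒ ρ_J = cos(π/106) ≈ 0.9996.
1 − cos²(π/106) = sin²(π/106) ⇒ √(1−ρ_J²) = sin(π/106) = 0.02963.
ω* = 2/(1+0.02963) = 1.9424
ρ(B_{ω*}) = ω*−1 = 0.9424

ρ_SOR = 0.9424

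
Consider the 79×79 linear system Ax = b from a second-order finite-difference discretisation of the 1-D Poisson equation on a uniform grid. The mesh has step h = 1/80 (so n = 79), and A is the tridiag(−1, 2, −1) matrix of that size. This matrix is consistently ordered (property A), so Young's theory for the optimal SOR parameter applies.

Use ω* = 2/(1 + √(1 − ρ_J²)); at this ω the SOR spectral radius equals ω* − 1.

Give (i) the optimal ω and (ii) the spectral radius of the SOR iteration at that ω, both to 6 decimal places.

½·tridiag(1,0,1) at n=79: λ_k = cos(kπ/80); max |λ| at k=1 ⇒ ρ_J = cos(π/80) ≈ 0.999229.
√(1−ρ_J²) simplifies to sin(π/80) = 0.0392598.
ω* = 2/(1+0.0392598) = 1.924447
Hence ρ(B_{ω*}) = 1.924447 − 1 = 0.924447.

ω* = 1.924447, ρ_SOR = 0.924447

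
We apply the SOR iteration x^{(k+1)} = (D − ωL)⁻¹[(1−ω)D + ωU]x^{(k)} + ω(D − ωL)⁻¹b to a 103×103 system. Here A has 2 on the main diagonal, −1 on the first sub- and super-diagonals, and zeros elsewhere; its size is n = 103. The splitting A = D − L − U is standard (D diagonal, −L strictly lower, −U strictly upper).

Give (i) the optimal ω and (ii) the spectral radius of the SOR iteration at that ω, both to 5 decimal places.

n=103: λ(B_J) = 1 − λ(A)/2 = cos(kπ/104); k=1 gives ρ_J = 0.99954.
√(1 − cos²(π/104)) = sin(π/104) ≈ 0.030203.
Young: ω* = 2/(1+√(1−ρ_J²)) = 2/(1+0.030203) = 2/1.030203 = 1.94136.
At ω = 1.94136 every |λ(B_ω)| = ω−1, so ρ_SOR = 0.94136.

ω* = 1.94136, ρ_SOR = 0.94136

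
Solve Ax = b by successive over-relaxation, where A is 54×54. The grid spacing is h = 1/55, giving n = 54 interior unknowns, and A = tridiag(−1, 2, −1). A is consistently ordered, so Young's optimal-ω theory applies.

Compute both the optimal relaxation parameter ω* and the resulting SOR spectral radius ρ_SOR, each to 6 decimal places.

½·tridiag(1,0,1) at n=54: λ_k = cos(kπ/55); max |λ| at k=1 ⇒ ρ_J = cos(π/55) ≈ 0.998369.
√(1−ρ_J²) simplifies to sin(π/55) = 0.0570888.
Young: ω* = 2/(1+√(1−ρ_J²)) = 2/(1+0.0570888) = 2/1.0570888 = 1.891989.
ρ_SOR = ω* − 1 ≈ 0.891989.

ω* = 1.891989, ρ_SOR = 0.891989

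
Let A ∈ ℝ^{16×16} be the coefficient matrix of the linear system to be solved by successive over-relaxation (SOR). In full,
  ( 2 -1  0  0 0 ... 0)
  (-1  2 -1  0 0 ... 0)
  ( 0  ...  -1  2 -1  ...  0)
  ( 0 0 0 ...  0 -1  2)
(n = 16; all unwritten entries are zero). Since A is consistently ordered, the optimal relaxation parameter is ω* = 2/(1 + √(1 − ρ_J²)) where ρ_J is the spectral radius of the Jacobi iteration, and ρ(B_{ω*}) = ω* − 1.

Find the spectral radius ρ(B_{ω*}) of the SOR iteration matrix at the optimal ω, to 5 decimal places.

ρ_SOR = 0.68955

spectrum of D⁻¹(L+U) = {cos(kπ/17) : 1≤k≤16}; ρ_J = cos(π/17) = 0.98297.
root = sin(π/17) = 0.183750  (since 1−cos² = sin²).
So ω* = 2/1.183750 = 1.68955 (Young).
ρ_SOR = ω* − 1 = 1.68955 − 1 = 0.68955.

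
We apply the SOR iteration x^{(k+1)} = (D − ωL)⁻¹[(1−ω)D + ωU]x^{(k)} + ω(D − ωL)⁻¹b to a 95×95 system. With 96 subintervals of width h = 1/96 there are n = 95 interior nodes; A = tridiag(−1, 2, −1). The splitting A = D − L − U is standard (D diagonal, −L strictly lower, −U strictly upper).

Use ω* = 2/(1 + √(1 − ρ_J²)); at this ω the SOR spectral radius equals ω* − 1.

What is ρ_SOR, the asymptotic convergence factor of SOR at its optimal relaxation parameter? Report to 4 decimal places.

½·tridiag(1,0,1) at n=95: λ_k = cos(kπ/96); max |λ| at k=1 ⇒ ρ_J = cos(π/96) ≈ 0.9995.
√(1−ρ_J²) = |sin(π/96)| = 0.03272
Then 2/(1+√(1−ρ_J²)) = 2/(1+0.03272); ω* = 2/1.03272 = 1.9366.
ρ_SOR = ω* − 1 ≈ 0.9366.

ρ_SOR = 0.9366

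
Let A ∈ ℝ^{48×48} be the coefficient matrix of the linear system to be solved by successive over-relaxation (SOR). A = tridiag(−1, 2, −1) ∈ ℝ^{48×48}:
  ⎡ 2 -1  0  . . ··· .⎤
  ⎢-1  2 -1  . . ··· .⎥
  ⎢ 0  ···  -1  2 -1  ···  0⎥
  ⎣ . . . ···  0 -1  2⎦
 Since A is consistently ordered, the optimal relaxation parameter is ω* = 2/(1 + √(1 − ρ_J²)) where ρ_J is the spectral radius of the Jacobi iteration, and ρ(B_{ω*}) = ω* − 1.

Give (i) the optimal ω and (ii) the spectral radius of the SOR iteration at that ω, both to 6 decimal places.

With n=48, ρ(Jacobi) = cos(π/49) = 0.997945.
1 − cos²(π/49) = sin²(π/49) ⇒ √(1−ρ_J²) = sin(π/49) = 0.0640702.
Then 2/(1+√(1−ρ_J²)) = 2/(1+0.0640702); ω* = 2/1.0640702 = 1.879575.
ρ_SOR = ω* − 1 ≈ 0.879575.

ω* = 1.879575, ρ_SOR = 0.879575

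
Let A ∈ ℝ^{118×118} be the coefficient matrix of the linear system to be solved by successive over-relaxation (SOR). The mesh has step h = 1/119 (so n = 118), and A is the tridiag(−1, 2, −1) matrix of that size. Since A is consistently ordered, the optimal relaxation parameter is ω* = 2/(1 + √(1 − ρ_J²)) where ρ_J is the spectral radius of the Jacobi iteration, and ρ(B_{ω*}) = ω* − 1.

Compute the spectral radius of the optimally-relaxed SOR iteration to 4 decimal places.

ρ_SOR = 0.9486

½·tridiag(1,0,1) at n=118: λ_k = cos(kπ/119); max |λ| at k=1 ⇒ ρ_J = cos(π/119) ≈ 0.9997.
1 − cos²(π/119) = sin²(π/119) ⇒ √(1−ρ_J²) = sin(π/119) = 0.02640.
So ω* = 2/1.02640 = 1.9486 (Young).
ρ(B_{ω*}) = ω*−1 = 0.9486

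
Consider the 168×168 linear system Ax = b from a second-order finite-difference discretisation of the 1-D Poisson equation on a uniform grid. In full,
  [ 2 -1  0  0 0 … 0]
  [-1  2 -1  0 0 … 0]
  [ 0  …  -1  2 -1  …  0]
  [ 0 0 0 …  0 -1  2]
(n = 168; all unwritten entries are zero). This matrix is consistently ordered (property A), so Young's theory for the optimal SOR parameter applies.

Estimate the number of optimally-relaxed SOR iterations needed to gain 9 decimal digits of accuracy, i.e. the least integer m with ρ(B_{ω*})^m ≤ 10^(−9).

[ρ_J] n=168: ρ(B_J) = cos(π/(n+1)) = cos(π/169) = 0.9998272.
√(1−ρ_J²) = |sin(π/169)| = 0.0185882
[ω*] 2 ÷ (1 + 0.0185882) = 2 ÷ 1.0185882 = 1.9635020.
Hence ρ(B_{ω*}) = 1.9635020 − 1 = 0.9635020.
9·ln10 = 20.7233; −ln(0.9635020) = 0.0371807; m = ⌈20.7233/0.0371807⌉ = ⌈557.367⌉ = 558.

m = 558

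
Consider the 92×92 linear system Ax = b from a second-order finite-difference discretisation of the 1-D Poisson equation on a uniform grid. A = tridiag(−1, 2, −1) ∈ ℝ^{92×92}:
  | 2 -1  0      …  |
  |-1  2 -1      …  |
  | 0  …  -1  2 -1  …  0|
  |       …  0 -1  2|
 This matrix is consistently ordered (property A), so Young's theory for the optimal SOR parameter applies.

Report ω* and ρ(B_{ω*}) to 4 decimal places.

ω* = 1.9347, ρ_SOR = 0.9347

spectrum of D⁻¹(L+U) = {cos(kπ/93) : 1≤k≤92}; ρ_J = cos(π/93) = 0.9994.
√(1 − cos²(π/93)) = sin(π/93) ≈ 0.03377.
ω* = 2 / (1 + 0.03377) = 2 / 1.03377 ≈ 1.9347.
and ρ(B_{ω*}) = 1.9347 − 1 = 0.9347.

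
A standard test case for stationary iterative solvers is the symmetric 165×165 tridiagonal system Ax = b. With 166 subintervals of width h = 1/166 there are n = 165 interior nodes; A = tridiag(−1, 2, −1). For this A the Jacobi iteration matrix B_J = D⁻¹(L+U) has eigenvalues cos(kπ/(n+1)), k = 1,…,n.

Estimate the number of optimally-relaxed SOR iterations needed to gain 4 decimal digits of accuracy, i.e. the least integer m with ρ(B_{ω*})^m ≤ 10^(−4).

½·tridiag(1,0,1) at n=165: λ_k = cos(kπ/166); max |λ| at k=1 ⇒ ρ_J = cos(π/166) ≈ 0.9998209.
√(1−ρ_J²) simplifies to sin(π/166) = 0.0189241.
ω* = 2/(1 + 0.0189241) = 2/1.0189241 = 1.9628547.
ρ(B_{ω*}) = ω*−1 = 0.9628547
For 4 digits: m = 4·ln10 / (−ln 0.9628547) = 9.21034/0.0378528 = 243.320; round up → m = 244.

m = 244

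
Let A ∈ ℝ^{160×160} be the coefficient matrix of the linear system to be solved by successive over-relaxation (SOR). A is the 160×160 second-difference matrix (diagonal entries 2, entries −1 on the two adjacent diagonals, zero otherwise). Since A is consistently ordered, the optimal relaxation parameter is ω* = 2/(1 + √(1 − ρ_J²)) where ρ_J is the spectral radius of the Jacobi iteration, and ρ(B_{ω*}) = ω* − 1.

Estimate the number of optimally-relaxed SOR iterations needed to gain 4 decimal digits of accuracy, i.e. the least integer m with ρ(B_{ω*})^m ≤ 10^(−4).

ρ_J = max_k |cos(kπ/161)| = cos(π/161) = 0.9998096
√(1−ρ_J²) simplifies to sin(π/161) = 0.0195118.
ω* = 2/(1 + 0.0195118) = 2/1.0195118 = 1.9617232.
Hence ρ(B_{ω*}) = 1.9617232 − 1 = 0.9617232.
ρ_SOR^m ≤ 10^(−4) ⇔ m ≥ 4·ln10/(−ln 0.9617232) = 9.21034/0.0390286 = 235.990; m = ⌈235.990⌉ = 236.

m = 236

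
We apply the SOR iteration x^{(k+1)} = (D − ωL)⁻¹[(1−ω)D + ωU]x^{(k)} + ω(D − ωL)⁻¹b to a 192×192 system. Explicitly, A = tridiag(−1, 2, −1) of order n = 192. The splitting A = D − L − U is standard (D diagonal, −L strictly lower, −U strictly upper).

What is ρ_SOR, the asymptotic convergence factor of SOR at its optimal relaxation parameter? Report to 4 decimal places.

ρ_SOR = 0.9680

[ρ_J] n=192: ρ(B_J) = cos(π/(n+1)) = cos(π/193) = 0.9999.
1 − cos²(π/193) = sin²(π/193) ⇒ √(1−ρ_J²) = sin(π/193) = 0.01628.
ω* = 2/(1+0.01628) = 1.9680
ρ_SOR = ω* − 1 = 1.9680 − 1 = 0.9680.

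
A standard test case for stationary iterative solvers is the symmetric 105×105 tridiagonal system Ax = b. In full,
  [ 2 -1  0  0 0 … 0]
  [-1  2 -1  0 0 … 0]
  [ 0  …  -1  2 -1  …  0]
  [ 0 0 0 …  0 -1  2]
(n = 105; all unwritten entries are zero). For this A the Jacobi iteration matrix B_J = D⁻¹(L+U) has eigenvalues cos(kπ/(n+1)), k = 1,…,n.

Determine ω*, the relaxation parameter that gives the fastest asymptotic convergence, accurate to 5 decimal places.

ω* = 1.94244

spectrum of D⁻¹(L+U) = {cos(kπ/106) : 1≤k≤105}; ρ_J = cos(π/106) = 0.99956.
√(1−ρ_J²) simplifies to sin(π/106) = 0.029633.
ω* = 2 / (1 + 0.029633) = 2 / 1.029633 ≈ 1.94244.
and ρ(B_{ω*}) = 1.94244 − 1 = 0.94244.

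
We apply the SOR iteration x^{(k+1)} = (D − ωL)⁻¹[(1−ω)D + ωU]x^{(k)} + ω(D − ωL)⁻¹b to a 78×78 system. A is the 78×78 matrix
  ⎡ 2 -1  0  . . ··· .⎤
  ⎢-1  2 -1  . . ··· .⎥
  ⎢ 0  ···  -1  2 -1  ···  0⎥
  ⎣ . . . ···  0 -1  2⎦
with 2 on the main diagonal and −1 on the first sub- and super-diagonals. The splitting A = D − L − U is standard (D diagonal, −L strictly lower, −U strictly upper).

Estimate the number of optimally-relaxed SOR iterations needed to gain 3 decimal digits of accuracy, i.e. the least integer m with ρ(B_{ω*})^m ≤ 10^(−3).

m = 87

With n=78, ρ(Jacobi) = cos(π/79) = 0.9992094.
√(1 − cos²(π/79)) = sin(π/79) ≈ 0.0397565.
So ω* = 2/1.0397565 = 1.9235273 (Young).
ρ(B_{ω*}) = ω*−1 = 0.9235273
For 3 digits: m = 3·ln10 / (−ln 0.9235273) = 6.90776/0.0795549 = 86.830; round up → m = 87.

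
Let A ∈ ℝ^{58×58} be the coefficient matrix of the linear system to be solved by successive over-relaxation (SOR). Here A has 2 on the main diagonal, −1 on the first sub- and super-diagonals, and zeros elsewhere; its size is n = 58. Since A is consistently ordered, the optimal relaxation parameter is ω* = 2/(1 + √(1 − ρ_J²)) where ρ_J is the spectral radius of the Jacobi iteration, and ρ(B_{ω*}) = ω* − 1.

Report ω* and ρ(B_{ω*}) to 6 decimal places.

ω* = 1.898935, ρ_SOR = 0.898935

[ρ_J] n=58: ρ(B_J) = cos(π/(n+1)) = cos(π/59) = 0.998583.
root = sin(π/59) = 0.0532222  (since 1−cos² = sin²).
ω* = 2/(1+0.0532222) = 1.898935
Hence ρ(B_{ω*}) = 1.898935 − 1 = 0.898935.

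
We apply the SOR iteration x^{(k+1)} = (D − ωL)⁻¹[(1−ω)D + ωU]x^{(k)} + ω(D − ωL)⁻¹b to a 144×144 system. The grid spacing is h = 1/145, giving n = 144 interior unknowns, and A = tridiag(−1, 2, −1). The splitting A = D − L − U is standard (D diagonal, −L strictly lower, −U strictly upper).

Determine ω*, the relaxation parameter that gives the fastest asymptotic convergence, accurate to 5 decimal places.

ω* = 1.95759

spectrum of D⁻¹(L+U) = {cos(kπ/145) : 1≤k≤144}; ρ_J = cos(π/145) = 0.99977.
root = sin(π/145) = 0.021664  (since 1−cos² = sin²).
Then 2/(1+√(1−ρ_J²)) = 2/(1+0.021664); ω* = 2/1.021664 = 1.95759.
Hence ρ(B_{ω*}) = 1.95759 − 1 = 0.95759.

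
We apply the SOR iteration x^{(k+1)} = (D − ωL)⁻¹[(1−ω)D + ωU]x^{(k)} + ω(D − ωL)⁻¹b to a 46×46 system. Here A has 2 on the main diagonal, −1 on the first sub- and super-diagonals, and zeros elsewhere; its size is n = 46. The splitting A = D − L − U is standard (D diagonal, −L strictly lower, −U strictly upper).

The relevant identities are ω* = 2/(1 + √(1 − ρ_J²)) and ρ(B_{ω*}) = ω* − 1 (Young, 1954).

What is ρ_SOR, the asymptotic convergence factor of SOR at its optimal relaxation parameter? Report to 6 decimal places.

ρ_SOR = 0.874779

½·tridiag(1,0,1) at n=46: λ_k = cos(kπ/47); max |λ| at k=1 ⇒ ρ_J = cos(π/47) ≈ 0.997767.
√(1 − cos²(π/47)) = sin(π/47) ≈ 0.0667926.
ω* = 2/(1 + 0.0667926) = 2/1.0667926 = 1.874779.
ρ_SOR = ω* − 1 ≈ 0.874779.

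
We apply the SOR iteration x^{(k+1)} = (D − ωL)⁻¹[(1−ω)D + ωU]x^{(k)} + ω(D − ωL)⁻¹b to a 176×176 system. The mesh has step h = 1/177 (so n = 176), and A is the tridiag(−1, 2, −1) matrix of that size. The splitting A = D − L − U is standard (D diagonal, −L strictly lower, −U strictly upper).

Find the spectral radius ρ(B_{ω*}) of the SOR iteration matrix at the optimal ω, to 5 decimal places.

[ρ_J] n=176: ρ(B_J) = cos(π/(n+1)) = cos(π/177) = 0.99984.
√(1 − cos²(π/177)) = sin(π/177) ≈ 0.017748.
ω* = 2/(1 + 0.017748) = 2/1.017748 = 1.96512.
and ρ(B_{ω*}) = 1.96512 − 1 = 0.96512.

ρ_SOR = 0.96512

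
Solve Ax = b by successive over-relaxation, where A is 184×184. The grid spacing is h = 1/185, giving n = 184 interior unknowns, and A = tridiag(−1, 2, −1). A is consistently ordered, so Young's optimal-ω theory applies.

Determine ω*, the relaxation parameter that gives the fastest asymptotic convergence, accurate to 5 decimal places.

ω* = 1.96661

With n=184, ρ(Jacobi) = cos(π/185) = 0.99986.
root = sin(π/185) = 0.016981  (since 1−cos² = sin²).
ω* = 2/(1 + 0.016981) = 2/1.016981 = 1.96661.
At ω = 1.96661 every |λ(B_ω)| = ω−1, so ρ_SOR = 0.96661.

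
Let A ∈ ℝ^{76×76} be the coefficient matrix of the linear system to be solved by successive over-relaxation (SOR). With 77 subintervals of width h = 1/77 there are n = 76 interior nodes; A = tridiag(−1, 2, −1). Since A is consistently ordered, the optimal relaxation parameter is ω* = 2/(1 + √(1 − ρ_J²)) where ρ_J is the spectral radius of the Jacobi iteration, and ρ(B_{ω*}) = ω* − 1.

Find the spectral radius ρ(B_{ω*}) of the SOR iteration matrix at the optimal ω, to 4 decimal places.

ρ_SOR = 0.9216

½·tridiag(1,0,1) at n=76: λ_k = cos(kπ/77); max |λ| at k=1 ⇒ ρ_J = cos(π/77) ≈ 0.9992.
√(1−ρ_J²) simplifies to sin(π/77) = 0.04079.
So ω* = 2/1.04079 = 1.9216 (Young).
ρ_SOR = ω* − 1 ≈ 0.9216.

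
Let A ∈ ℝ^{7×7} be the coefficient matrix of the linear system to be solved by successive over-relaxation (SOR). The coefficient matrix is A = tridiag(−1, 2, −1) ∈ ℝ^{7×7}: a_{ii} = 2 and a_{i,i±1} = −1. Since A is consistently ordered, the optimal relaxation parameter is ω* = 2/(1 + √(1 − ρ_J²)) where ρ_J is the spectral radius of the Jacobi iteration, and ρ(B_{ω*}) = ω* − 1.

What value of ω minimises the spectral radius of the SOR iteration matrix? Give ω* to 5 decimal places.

½·tridiag(1,0,1) at n=7: λ_k = cos(kπ/8); max |λ| at k=1 ⇒ ρ_J = cos(π/8) ≈ 0.92388.
√(1−ρ_J²) simplifies to sin(π/8) = 0.382683.
ω* = 2/(1 + 0.382683) = 2/1.382683 = 1.44646.
At ω = 1.44646 every |λ(B_ω)| = ω−1, so ρ_SOR = 0.44646.

ω* = 1.44646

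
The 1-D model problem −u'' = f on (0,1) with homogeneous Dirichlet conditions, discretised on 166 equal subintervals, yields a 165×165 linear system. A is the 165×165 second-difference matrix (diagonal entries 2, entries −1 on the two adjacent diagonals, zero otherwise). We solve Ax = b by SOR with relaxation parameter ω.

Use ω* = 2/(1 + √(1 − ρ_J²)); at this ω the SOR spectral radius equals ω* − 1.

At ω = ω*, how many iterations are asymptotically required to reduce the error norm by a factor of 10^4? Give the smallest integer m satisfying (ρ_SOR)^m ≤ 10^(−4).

n=165: λ(B_J) = 1 − λ(A)/2 = cos(kπ/166); k=1 gives ρ_J = 0.9998209.
1 − cos²(π/166) = sin²(π/166) ⇒ √(1−ρ_J²) = sin(π/166) = 0.0189241.
[ω*] 2 ÷ (1 + 0.0189241) = 2 ÷ 1.0189241 = 1.9628547.
[ρ_SOR] ω* − 1 = 0.9628547.
(0.9628547)^m ≤ 10^{−4}  ⇒  m·ln(0.9628547) ≤ −4·ln10  ⇒  m ≥ 243.320  ⇒  m = 244

m = 244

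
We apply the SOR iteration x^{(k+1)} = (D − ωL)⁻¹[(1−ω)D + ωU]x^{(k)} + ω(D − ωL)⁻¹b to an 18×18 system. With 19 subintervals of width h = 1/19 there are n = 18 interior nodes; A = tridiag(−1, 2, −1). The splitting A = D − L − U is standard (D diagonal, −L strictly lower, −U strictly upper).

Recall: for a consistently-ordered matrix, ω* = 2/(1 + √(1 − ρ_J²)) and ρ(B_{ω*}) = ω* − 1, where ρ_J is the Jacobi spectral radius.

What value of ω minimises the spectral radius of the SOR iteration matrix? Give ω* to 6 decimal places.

n=18: λ(B_J) = 1 − λ(A)/2 = cos(kπ/19); k=1 gives ρ_J = 0.986361.
root = sin(π/19) = 0.1645946  (since 1−cos² = sin²).
So ω* = 2/1.1645946 = 1.717336 (Young).
ρ_SOR = ω* − 1 = 1.717336 − 1 = 0.717336.

ω* = 1.717336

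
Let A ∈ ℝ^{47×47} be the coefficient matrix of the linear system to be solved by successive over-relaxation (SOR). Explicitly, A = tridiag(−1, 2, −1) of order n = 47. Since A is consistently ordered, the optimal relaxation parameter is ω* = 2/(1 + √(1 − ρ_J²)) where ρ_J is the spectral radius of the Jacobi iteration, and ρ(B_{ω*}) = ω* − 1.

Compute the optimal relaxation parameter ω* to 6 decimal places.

ω* = 1.877224

n=47: λ(B_J) = 1 − λ(A)/2 = cos(kπ/48); k=1 gives ρ_J = 0.997859.
√(1 − cos²(π/48)) = sin(π/48) ≈ 0.0654031.
ω* = 2/(1+0.0654031) = 1.877224
At ω = 1.877224 every |λ(B_ω)| = ω−1, so ρ_SOR = 0.877224.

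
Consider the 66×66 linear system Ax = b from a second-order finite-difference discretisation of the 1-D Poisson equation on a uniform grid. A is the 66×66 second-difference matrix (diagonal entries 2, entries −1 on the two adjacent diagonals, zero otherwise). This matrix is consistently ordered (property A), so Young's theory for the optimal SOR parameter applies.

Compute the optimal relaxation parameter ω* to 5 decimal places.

With n=66, ρ(Jacobi) = cos(π/67) = 0.99890.
√(1−ρ_J²) = |sin(π/67)| = 0.046872
So ω* = 2/1.046872 = 1.91045 (Young).
Hence ρ(B_{ω*}) = 1.91045 − 1 = 0.91045.

ω* = 1.91045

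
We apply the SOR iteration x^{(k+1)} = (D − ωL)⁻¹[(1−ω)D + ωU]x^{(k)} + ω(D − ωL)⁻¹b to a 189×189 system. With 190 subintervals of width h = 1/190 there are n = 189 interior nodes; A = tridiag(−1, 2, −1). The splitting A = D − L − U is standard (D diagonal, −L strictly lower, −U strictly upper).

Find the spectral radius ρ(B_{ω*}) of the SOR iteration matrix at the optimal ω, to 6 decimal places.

n=189: λ(B_J) = 1 − λ(A)/2 = cos(kπ/190); k=1 gives ρ_J = 0.999863.
√(1−ρ_J²) = |sin(π/190)| = 0.0165339
[ω*] 2 ÷ (1 + 0.0165339) = 2 ÷ 1.0165339 = 1.967470.
ρ_SOR = ω* − 1 = 1.967470 − 1 = 0.967470.

ρ_SOR = 0.967470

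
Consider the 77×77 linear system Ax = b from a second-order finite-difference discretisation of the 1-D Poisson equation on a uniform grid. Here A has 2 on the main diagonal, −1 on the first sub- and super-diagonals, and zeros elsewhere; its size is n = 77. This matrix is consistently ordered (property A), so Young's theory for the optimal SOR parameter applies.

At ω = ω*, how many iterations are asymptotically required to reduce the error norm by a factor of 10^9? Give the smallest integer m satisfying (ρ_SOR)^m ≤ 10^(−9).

m = 258

B_J for the 77×77 system has eigenvalues cos(kπ/78); ρ_J = cos(π/78) = 0.9991890.
√(1 − cos²(π/78)) = sin(π/78) ≈ 0.0402659.
Then 2/(1+√(1−ρ_J²)) = 2/(1+0.0402659); ω* = 2/1.0402659 = 1.9225854.
Hence ρ(B_{ω*}) = 1.9225854 − 1 = 0.9225854.
Need (0.9225854)^m ≤ 10^(−9): m ≥ 9·ln10/|ln 0.9225854| = 20.7233/0.0805753 = 257.192 ⇒ m = 258.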